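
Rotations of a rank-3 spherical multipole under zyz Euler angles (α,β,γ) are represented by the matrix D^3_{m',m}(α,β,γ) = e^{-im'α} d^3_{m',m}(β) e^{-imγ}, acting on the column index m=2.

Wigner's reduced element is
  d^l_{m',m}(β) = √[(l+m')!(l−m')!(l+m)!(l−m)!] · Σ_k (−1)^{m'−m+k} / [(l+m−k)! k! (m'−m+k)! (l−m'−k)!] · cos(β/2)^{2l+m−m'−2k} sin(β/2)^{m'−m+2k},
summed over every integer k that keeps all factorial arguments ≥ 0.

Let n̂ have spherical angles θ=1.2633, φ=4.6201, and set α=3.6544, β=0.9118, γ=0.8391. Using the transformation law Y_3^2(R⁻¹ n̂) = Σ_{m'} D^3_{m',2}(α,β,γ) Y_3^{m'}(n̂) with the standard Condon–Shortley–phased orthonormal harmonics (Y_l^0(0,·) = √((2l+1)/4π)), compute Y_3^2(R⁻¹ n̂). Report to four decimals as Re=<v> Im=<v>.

Need the full column D^3_{m',2} for m'=−3..3 at α=3.6544, β=0.9118, γ=0.8391.
cos(β/2)=0.897865, sin(β/2)=0.440271
d^3_{-3,2}: single k=5 term ⇒ +0.036382;  D = -0.036027+0.005069i
d^3_{-2,2}: k∈[4..5] ⇒ +0.151451 -0.007283 = +0.144167;  D = +0.114543-0.087545i
d^3_{-1,2}: k∈[3..4] ⇒ +0.390681 -0.046969 = +0.343712;  D = -0.135557+0.315852i
d^3_{0,2}: k∈[2..3] ⇒ +0.689993 -0.165906 = +0.524087;  D = -0.056181-0.521067i
d^3_{1,2}: k∈[1..2] ⇒ +0.812410 -0.390681 = +0.421729;  D = +0.245112+0.343184i
d^3_{2,2}: k∈[0..1] ⇒ +0.523922 -0.629874 = -0.105952;  D = +0.095960+0.044916i
d^3_{3,2}: single k=0 term ⇒ -0.629290;  D = -0.627520+0.047171i
Y_3^{m'}(θ=1.2633,φ=4.6201) and Σ D·Y over m':
  (-0.0360+0.0051i)·(+0.0987-0.3475i)  (+0.1145-0.0875i)·(-0.2762-0.0516i)  (-0.1356+0.3159i)·(+0.0154-0.1662i)  (-0.0562-0.5211i)·(-0.2871+0.0000i)  (+0.2451+0.3432i)·(-0.0154-0.1662i)  (+0.0960+0.0449i)·(-0.2762+0.0516i)  (-0.6275+0.0472i)·(-0.0987-0.3475i)
Y_3^2(R⁻¹ n̂) = +0.131398+0.368195i

Re=0.1314 Im=0.3682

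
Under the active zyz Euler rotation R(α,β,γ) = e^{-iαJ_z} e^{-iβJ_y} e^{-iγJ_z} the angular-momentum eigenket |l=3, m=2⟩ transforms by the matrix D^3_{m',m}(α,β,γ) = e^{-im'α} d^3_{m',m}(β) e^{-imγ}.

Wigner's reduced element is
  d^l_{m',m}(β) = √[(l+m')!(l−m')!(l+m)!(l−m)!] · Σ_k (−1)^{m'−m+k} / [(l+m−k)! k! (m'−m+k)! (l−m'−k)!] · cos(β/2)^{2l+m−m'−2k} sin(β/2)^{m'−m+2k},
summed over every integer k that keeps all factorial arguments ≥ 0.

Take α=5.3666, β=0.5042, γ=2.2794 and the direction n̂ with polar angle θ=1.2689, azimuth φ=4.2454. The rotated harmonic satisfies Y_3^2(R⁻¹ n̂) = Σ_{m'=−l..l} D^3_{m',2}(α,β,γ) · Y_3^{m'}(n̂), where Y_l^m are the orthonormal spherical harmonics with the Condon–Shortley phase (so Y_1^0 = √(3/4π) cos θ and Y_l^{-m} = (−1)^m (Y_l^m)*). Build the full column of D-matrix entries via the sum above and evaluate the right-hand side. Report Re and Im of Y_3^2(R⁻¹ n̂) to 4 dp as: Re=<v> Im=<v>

Re=0.2256 Im=-0.2944

Need the full column D^3_{m',2} for m'=−3..3 at α=5.3666, β=0.5042, γ=2.2794.
cos(β/2)=0.968391, sin(β/2)=0.249438
d^3_{-3,2}: single k=5 term ⇒ +0.002291;  D = +0.001188-0.001958i
d^3_{-2,2}: k∈[4..5] ⇒ +0.018152 -0.000241 = +0.017911;  D = +0.017805-0.001945i
d^3_{-1,2}: k∈[3..4] ⇒ +0.089140 -0.002957 = +0.086182;  D = +0.059560+0.062290i
d^3_{0,2}: k∈[2..3] ⇒ +0.299701 -0.019884 = +0.279817;  D = -0.042808+0.276523i
d^3_{1,2}: k∈[1..2] ⇒ +0.671763 -0.089140 = +0.582623;  D = -0.511126+0.279642i
d^3_{2,2}: k∈[0..1] ⇒ +0.824715 -0.273589 = +0.551126;  D = -0.504130-0.222694i
d^3_{3,2}: single k=0 term ⇒ -0.520345;  D = +0.122802+0.505647i
Y_3^{m'}(θ=1.2689,φ=4.2454) and Σ D·Y over m':
  (+0.0012-0.0020i)·(+0.3579-0.0614i)  (+0.0178-0.0019i)·(-0.1647-0.2227i)  (+0.0596+0.0623i)·(+0.0775-0.1537i)  (-0.0428+0.2765i)·(-0.2838+0.0000i)  (-0.5111+0.2796i)·(-0.0775-0.1537i)  (-0.5041-0.2227i)·(-0.1647+0.2227i)  (+0.1228+0.5056i)·(-0.3579-0.0614i)
Y_3^2(R⁻¹ n̂) = +0.225608-0.294436i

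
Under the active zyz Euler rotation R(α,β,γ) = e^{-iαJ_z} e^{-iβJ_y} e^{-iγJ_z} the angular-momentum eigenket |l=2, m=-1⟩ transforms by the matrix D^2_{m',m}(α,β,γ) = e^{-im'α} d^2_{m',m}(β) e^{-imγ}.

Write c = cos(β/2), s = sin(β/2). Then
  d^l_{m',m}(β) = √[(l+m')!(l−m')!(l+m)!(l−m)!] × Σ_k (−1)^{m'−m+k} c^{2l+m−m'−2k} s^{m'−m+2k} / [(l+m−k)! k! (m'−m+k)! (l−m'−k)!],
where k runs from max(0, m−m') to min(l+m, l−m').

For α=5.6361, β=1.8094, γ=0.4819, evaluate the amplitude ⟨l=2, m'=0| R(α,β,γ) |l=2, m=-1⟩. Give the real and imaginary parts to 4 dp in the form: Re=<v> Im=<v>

Split into d^2_{0,-1}(β=1.8094) × two z-phases.
With c≡cos(β/2)=0.617921 and s≡sin(β/2)=0.786240, N=[2·2·1·6]^{1/2}=4.898979
k: max(0,(-1)−(0))=0 … min(2+(-1),2−(0))=1
  k=0: (−1)^1·4.8990/(2)·0.6179^3·0.7862^1 = -0.454392
  k=1: (−1)^2·4.8990/(2)·0.6179^1·0.7862^3 = +0.735655
d^2_{0,-1}(1.8094) = -0.454392 +0.735655 = +0.281263
Attach z-rotation phases: D = e^{-i(0)(5.6361)}·(+0.281263)·e^{-i(-1)(0.4819)} = +0.249231+0.130355i

Re=0.2492 Im=0.1304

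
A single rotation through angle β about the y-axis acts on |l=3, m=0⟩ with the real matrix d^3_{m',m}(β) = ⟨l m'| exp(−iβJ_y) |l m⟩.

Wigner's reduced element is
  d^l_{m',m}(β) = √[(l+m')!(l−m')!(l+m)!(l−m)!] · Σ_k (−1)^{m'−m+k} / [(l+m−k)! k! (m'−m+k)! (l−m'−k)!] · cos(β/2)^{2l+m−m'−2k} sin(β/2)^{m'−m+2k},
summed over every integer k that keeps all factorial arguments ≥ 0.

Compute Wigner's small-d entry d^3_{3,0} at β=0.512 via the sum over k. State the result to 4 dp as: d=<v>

d=-0.0657

d^3_{3,0}(β=0.512) via Wigner's sum:
c=cos(0.512/2)=0.967411, s=sin(0.512/2)=0.253213; N=√[720·1·6·6]=160.996894
k: max(0,(0)−(3))=0 … min(3+(0),3−(3))=0
  k=0: (−1)^3·160.9969/(36)·0.9674^3·0.2532^3 = -0.065736
d^3_{3,0}(0.512) = -0.065736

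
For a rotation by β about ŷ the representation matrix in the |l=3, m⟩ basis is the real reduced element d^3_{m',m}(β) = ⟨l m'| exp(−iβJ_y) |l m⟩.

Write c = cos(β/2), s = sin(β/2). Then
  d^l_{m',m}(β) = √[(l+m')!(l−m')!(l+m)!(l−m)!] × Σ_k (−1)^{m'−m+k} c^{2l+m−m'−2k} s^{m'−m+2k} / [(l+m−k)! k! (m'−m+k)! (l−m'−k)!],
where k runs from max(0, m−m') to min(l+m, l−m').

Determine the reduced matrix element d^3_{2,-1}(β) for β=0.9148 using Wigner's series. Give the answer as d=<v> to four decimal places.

d=-0.3457

d^3_{2,-1}(β=0.9148) via Wigner's sum:
With c≡cos(β/2)=0.897204 and s≡sin(β/2)=0.441617, N=[120·1·2·24]^{1/2}=75.894664
k: max(0,(-1)−(2))=0 … min(3+(-1),3−(2))=1
  k=0: (−1)^3·75.8947/(12)·0.8972^3·0.4416^3 = -0.393405
  k=1: (−1)^4·75.8947/(24)·0.8972^1·0.4416^5 = +0.047656
d^3_{2,-1}(0.9148) = -0.393405 +0.047656 = -0.345749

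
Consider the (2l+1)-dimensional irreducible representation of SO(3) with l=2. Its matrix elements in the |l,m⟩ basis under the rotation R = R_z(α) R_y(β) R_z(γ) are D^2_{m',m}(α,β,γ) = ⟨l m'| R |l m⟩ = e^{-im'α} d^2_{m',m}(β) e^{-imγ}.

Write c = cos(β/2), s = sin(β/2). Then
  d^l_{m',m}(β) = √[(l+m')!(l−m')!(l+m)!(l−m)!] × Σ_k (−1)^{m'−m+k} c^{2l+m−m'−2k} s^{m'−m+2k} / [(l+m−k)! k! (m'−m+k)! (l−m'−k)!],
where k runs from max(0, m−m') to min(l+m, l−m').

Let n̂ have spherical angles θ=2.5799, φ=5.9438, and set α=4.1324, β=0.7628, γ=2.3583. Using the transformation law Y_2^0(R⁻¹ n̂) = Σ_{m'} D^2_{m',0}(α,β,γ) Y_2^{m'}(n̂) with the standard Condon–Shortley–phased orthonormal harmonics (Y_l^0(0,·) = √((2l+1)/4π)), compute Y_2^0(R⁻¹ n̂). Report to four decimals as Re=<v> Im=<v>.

Need the full column D^2_{m',0} for m'=−2..2 at α=4.1324, β=0.7628, γ=2.3583.
cos(β/2)=0.928144, sin(β/2)=0.372220
d^2_{-2,0}: single k=2 term ⇒ +0.292352;  D = -0.116754+0.268027i
d^2_{-1,0}: k∈[1..2] ⇒ +0.728991 -0.117244 = +0.611747;  D = -0.335246-0.511707i
d^2_{0,0}: k∈[0..2] ⇒ +0.742100 -0.477410 +0.019196 = +0.283886;  D = +0.283886+0.000000i
d^2_{1,0}: k∈[0..1] ⇒ -0.728991 +0.117244 = -0.611747;  D = +0.335246-0.511707i
d^2_{2,0}: single k=0 term ⇒ +0.292352;  D = -0.116754-0.268027i
Y_2^{m'}(θ=2.5799,φ=5.9438) and Σ D·Y over m':
  (-0.1168+0.2680i)·(+0.0853+0.0688i)  (-0.3352-0.5117i)·(-0.3284-0.1159i)  (+0.2839+0.0000i)·(+0.3624+0.0000i)  (+0.3352-0.5117i)·(+0.3284-0.1159i)  (-0.1168-0.2680i)·(+0.0853-0.0688i)
Y_2^0(R⁻¹ n̂) = +0.147607+0.000000i

Re=0.1476 Im=0.0000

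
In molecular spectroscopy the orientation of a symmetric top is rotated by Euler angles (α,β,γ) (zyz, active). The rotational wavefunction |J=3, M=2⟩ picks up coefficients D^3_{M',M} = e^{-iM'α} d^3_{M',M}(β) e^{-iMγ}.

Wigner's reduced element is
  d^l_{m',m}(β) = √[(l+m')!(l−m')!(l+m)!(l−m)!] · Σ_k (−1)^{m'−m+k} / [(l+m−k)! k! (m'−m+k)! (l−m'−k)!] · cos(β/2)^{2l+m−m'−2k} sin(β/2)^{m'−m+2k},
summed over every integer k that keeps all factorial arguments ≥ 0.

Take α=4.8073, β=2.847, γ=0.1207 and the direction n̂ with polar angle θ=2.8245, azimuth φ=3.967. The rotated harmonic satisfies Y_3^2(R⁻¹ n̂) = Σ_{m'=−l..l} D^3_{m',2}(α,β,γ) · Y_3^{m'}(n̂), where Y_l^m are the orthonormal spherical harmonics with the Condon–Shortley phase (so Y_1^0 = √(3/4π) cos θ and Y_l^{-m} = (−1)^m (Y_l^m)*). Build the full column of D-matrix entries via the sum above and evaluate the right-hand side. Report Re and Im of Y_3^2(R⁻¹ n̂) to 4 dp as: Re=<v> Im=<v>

Re=-0.0547 Im=-0.0229

Need the full column D^3_{m',2} for m'=−3..3 at α=4.8073, β=2.847, γ=0.1207.
cos(β/2)=0.146764, sin(β/2)=0.989171
d^3_{-3,2}: single k=5 term ⇒ +0.340450;  D = -0.014748+0.340131i
d^3_{-2,2}: k∈[4..5] ⇒ +0.103109 -0.936763 = -0.833654;  D = +0.832545-0.042979i
d^3_{-1,2}: k∈[3..4] ⇒ +0.019351 -0.439520 = -0.420169;  D = +0.061330+0.415668i
d^3_{0,2}: k∈[2..3] ⇒ +0.002486 -0.112950 = -0.110464;  D = -0.107261+0.026408i
d^3_{1,2}: k∈[1..2] ⇒ +0.000213 -0.019351 = -0.019138;  D = -0.006316-0.018066i
d^3_{2,2}: k∈[0..1] ⇒ +0.000010 -0.002270 = -0.002260;  D = +0.002053-0.000945i
d^3_{3,2}: single k=0 term ⇒ -0.000165;  D = +0.000083+0.000143i
Y_3^{m'}(θ=2.8245,φ=3.967) and Σ D·Y over m':
  (-0.0147+0.3401i)·(+0.0099+0.0078i)  (+0.8325-0.0430i)·(+0.0075+0.0941i)  (+0.0613+0.4157i)·(-0.2402+0.2602i)  (-0.1073+0.0264i)·(-0.5368+0.0000i)  (-0.0063-0.0181i)·(+0.2402+0.2602i)  (+0.0021-0.0009i)·(+0.0075-0.0941i)  (+0.0001+0.0001i)·(-0.0099+0.0078i)
Y_3^2(R⁻¹ n̂) = -0.054676-0.022939i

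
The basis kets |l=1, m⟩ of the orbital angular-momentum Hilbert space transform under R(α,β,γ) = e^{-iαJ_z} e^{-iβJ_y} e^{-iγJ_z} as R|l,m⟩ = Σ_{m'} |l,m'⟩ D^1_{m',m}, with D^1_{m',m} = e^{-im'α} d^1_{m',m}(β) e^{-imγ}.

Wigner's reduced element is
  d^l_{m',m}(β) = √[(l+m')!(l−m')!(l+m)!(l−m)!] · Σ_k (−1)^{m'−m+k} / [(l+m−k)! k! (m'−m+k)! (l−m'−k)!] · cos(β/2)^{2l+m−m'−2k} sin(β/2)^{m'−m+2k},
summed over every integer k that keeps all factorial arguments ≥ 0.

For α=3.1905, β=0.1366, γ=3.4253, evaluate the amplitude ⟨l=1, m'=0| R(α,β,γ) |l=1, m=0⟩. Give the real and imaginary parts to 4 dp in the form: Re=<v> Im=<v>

D^1_{0,0}(3.1905,0.1366,3.4253) = e^{-i·0·3.1905}·d^1_{0,0}(0.1366)·e^{-i·0·3.4253}. Compute d first:
c=cos(0.1366/2)=0.997668, s=sin(0.1366/2)=0.068247; N=√[1·1·1·1]=1.000000
Admissible k: 0..1 (factorial args all ≥0)
  k=0: (−1)^0·1.0000/(1)·0.9977^2·0.0682^0 = +0.995342
  k=1: (−1)^1·1.0000/(1)·0.9977^0·0.0682^2 = -0.004658
d^1_{0,0}(0.1366) = +0.995342 -0.004658 = +0.990685
Attach z-rotation phases: D = e^{-i(0)(3.1905)}·(+0.990685)·e^{-i(0)(3.4253)} = +0.990685+0.000000i

Re=0.9907 Im=0.0000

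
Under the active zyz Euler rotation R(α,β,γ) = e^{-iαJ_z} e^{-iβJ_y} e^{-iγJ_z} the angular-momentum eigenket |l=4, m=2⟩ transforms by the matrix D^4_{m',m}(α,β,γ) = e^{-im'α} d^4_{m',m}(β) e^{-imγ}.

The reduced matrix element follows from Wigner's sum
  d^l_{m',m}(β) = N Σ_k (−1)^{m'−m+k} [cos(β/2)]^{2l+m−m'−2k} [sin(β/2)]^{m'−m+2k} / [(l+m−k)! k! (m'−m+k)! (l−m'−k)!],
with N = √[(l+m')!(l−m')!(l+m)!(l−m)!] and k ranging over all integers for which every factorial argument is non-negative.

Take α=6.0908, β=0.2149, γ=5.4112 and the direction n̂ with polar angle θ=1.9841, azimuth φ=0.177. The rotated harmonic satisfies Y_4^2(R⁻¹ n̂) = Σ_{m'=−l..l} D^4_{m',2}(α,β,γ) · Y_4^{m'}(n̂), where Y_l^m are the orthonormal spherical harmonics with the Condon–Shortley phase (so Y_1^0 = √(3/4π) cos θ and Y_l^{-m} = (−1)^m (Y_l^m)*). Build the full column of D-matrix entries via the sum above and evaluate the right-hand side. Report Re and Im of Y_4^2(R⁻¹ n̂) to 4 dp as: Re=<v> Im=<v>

Re=0.1678 Im=-0.1435

Need the full column D^4_{m',2} for m'=−4..4 at α=6.0908, β=0.2149, γ=5.4112.
cos(β/2)=0.994233, sin(β/2)=0.107243
d^4_{-4,2}: single k=6 term ⇒ +0.000008;  D = +0.000004+0.000007i
d^4_{-3,2}: k∈[5..6] ⇒ +0.000156 -0.000001 = +0.000156;  D = +0.000061+0.000143i
d^4_{-2,2}: k∈[4..6] ⇒ +0.001939 -0.000018 +0.000000 = +0.001921;  D = +0.000403+0.001878i
d^4_{-1,2}: k∈[3..5] ⇒ +0.016946 -0.000296 +0.000001 = +0.016651;  D = +0.000320+0.016648i
d^4_{0,2}: k∈[2..4] ⇒ +0.105388 -0.003270 +0.000014 = +0.102132;  D = -0.017598+0.100605i
d^4_{1,2}: k∈[1..3] ⇒ +0.436941 -0.025419 +0.000197 = +0.411720;  D = -0.147178+0.384515i
d^4_{2,2}: k∈[0..2] ⇒ +0.954783 -0.133306 +0.001939 = +0.823416;  D = -0.435952+0.698540i
d^4_{3,2}: k∈[0..1] ⇒ -0.385346 +0.013450 = -0.371896;  D = +0.253588-0.272028i
d^4_{4,2}: single k=0 term ⇒ +0.058783;  D = -0.047564+0.034540i
Y_4^{m'}(θ=1.9841,φ=0.177) and Σ D·Y over m':
  (+0.0000+0.0000i)·(+0.2365-0.2024i)  (+0.0001+0.0001i)·(-0.3330+0.1955i)  (+0.0004+0.0019i)·(+0.0340-0.0126i)  (+0.0003+0.0166i)·(+0.3205-0.0573i)  (-0.0176+0.1006i)·(-0.0982+0.0000i)  (-0.1472+0.3845i)·(-0.3205-0.0573i)  (-0.4360+0.6985i)·(+0.0340+0.0126i)  (+0.2536-0.2720i)·(+0.3330+0.1955i)  (-0.0476+0.0345i)·(+0.2365+0.2024i)
Y_4^2(R⁻¹ n̂) = +0.167767-0.143504i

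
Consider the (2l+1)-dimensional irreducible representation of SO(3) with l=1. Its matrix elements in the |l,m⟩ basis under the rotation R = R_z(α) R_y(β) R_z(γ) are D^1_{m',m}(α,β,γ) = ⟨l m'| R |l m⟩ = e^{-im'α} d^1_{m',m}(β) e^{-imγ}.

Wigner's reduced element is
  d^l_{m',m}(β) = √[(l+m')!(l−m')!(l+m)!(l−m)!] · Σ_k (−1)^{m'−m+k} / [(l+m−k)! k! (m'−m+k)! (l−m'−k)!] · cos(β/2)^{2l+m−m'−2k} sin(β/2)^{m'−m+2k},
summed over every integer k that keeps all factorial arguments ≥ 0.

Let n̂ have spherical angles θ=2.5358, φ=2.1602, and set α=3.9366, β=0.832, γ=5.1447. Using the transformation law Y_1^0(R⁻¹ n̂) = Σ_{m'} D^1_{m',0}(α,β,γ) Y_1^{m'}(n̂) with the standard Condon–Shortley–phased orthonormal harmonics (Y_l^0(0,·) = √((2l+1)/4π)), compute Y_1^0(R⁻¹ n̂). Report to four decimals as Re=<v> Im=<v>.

Re=-0.3125 Im=0.0000

Need the full column D^1_{m',0} for m'=−1..1 at α=3.9366, β=0.832, γ=5.1447.
cos(β/2)=0.914713, sin(β/2)=0.404105
d^1_{-1,0}: single k=1 term ⇒ +0.522750;  D = -0.366071-0.373175i
d^1_{0,0}: k∈[0..1] ⇒ +0.836699 -0.163301 = +0.673399;  D = +0.673399+0.000000i
d^1_{1,0}: single k=0 term ⇒ -0.522750;  D = +0.366071-0.373175i
Y_1^{m'}(θ=2.5358,φ=2.1602) and Σ D·Y over m':
  (-0.3661-0.3732i)·(-0.1094-0.1635i)  (+0.6734+0.0000i)·(-0.4017+0.0000i)  (+0.3661-0.3732i)·(+0.1094-0.1635i)
Y_1^0(R⁻¹ n̂) = -0.312466+0.000000i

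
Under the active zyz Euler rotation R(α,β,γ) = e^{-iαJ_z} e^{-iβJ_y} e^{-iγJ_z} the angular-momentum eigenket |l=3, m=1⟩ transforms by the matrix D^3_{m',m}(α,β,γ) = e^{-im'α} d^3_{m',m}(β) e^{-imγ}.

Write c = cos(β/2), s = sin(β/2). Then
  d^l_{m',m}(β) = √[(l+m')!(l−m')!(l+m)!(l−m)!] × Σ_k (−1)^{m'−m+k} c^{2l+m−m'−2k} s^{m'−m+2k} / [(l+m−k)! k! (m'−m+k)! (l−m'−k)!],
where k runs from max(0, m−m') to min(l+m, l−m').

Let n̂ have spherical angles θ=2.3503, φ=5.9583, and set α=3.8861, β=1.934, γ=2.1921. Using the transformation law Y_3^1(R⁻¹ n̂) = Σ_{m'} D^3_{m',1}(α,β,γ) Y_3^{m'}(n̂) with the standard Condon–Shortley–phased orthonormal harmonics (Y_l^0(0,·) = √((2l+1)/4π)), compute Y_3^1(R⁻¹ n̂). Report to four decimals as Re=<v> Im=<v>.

Need the full column D^3_{m',1} for m'=−3..3 at α=3.8861, β=1.934, γ=2.1921.
cos(β/2)=0.567772, sin(β/2)=0.823186
d^3_{-3,1}: single k=4 term ⇒ +0.573304;  D = -0.572812-0.023741i
d^3_{-2,1}: k∈[3..4] ⇒ +0.645721 -0.678678 = -0.032957;  D = -0.025141+0.021309i
d^3_{-1,1}: k∈[2..4] ⇒ +0.422515 -1.184212 +0.311163 = -0.450534;  D = +0.055367-0.447119i
d^3_{0,1}: k∈[1..3] ⇒ +0.168251 -1.061029 +0.743455 = -0.149323;  D = +0.086920+0.121418i
d^3_{1,1}: k∈[0..2] ⇒ +0.033500 -0.563353 +0.888159 = +0.358306;  D = +0.350804+0.072934i
d^3_{2,1}: k∈[0..1] ⇒ -0.153591 +0.645721 = +0.492130;  D = -0.422225+0.252820i
d^3_{3,1}: single k=0 term ⇒ +0.272732;  D = +0.077143-0.261595i
Y_3^{m'}(θ=2.3503,φ=5.9583) and Σ D·Y over m':
  (-0.5728-0.0237i)·(+0.0843+0.1242i)  (-0.0251+0.0213i)·(-0.2894-0.2199i)  (+0.0554-0.4471i)·(+0.3203+0.1079i)  (+0.0869+0.1214i)·(+0.1389+0.0000i)  (+0.3508+0.0729i)·(-0.3203+0.1079i)  (-0.4222+0.2528i)·(-0.2894+0.2199i)  (+0.0771-0.2616i)·(-0.0843+0.1242i)
Y_3^1(R⁻¹ n̂) = +0.017018-0.314067i

Re=0.0170 Im=-0.3141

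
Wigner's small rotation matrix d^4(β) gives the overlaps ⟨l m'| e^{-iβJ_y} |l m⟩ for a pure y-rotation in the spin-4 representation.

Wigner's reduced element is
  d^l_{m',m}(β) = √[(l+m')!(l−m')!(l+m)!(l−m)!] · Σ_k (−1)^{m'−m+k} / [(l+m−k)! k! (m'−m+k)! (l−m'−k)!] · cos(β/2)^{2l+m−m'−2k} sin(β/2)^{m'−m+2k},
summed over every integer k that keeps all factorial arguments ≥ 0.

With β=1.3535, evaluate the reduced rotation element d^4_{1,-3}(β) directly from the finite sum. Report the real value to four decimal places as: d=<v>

d^4_{1,-3}(β=1.3535) via Wigner's sum:
c=cos(1.3535/2)=0.779612, s=sin(1.3535/2)=0.626263; N=√[120·6·1·5040]=1904.940944
The bounds max(0,m−m')=0 and min(l+m,l−m')=1 give 2 terms
  k=0: (−1)^4·1904.9409/(144)·0.7796^4·0.6263^4 = +0.751726
  k=1: (−1)^5·1904.9409/(240)·0.7796^2·0.6263^6 = -0.291049
d^4_{1,-3}(1.3535) = +0.751726 -0.291049 = +0.460677

d=0.4607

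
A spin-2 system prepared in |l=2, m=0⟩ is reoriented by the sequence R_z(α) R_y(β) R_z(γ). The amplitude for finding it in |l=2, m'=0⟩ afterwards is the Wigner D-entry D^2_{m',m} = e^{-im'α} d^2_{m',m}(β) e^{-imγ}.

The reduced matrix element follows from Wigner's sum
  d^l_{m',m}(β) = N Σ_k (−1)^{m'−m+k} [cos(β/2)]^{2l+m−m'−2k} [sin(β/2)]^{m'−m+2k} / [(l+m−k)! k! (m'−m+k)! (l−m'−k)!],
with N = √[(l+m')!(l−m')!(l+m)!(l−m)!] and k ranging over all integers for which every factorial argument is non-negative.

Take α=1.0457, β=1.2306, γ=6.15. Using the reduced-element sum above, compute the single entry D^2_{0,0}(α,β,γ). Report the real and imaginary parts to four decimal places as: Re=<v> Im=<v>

Re=-0.3330 Im=0.0000

Split into d^2_{0,0}(β=1.2306) × two z-phases.
c=cos(1.2306/2)=0.816600, s=sin(1.2306/2)=0.577204; N=√[2·2·2·2]=4.000000
Admissible k: 0..2 (factorial args all ≥0)
  k=0: (−1)^0·4.0000/(4)·0.8166^4·0.5772^0 = +0.444670
  k=1: (−1)^1·4.0000/(1)·0.8166^2·0.5772^2 = -0.888663
  k=2: (−1)^2·4.0000/(4)·0.8166^0·0.5772^4 = +0.110998
d^2_{0,0}(1.2306) = +0.444670 -0.888663 +0.110998 = -0.332994
D = (+1.000000+0.000000i)·(-0.332994)·(+1.000000+0.000000i) = -0.332994+0.000000i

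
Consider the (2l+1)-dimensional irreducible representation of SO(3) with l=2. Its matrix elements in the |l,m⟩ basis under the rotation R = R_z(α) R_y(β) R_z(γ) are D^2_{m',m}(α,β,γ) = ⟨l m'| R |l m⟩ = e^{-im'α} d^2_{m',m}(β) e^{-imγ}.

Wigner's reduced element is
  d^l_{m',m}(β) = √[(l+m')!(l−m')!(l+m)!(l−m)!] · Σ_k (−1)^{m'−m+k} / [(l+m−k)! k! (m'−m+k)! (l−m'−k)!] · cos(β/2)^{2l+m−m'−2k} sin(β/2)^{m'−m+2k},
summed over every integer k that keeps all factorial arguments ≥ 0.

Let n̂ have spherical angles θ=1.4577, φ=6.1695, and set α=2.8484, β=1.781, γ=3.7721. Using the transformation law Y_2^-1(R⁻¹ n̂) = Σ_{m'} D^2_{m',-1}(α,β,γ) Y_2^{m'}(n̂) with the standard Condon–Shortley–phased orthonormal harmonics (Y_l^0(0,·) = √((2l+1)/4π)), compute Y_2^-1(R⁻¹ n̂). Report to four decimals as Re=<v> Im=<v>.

Re=-0.0219 Im=0.1502

Need the full column D^2_{m',-1} for m'=−2..2 at α=2.8484, β=1.781, γ=3.7721.
cos(β/2)=0.629023, sin(β/2)=0.777386
d^2_{-2,-1}: single k=1 term ⇒ +0.386961;  D = -0.386585-0.017068i
d^2_{-1,-1}: k∈[0..1] ⇒ +0.156555 -0.717346 = -0.560791;  D = -0.529189-0.185596i
d^2_{0,-1}: k∈[0..1] ⇒ -0.473929 +0.723858 = +0.249929;  D = -0.201875-0.147347i
d^2_{1,-1}: k∈[0..1] ⇒ +0.717346 -0.365214 = +0.352132;  D = +0.212291+0.280944i
d^2_{2,-1}: single k=0 term ⇒ -0.591027;  D = +0.204828+0.554400i
Y_2^{m'}(θ=1.4577,φ=6.1695) and Σ D·Y over m':
  (-0.3866-0.0171i)·(+0.3715+0.0860i)  (-0.5292-0.1856i)·(+0.0861+0.0098i)  (-0.2019-0.1473i)·(-0.3033+0.0000i)  (+0.2123+0.2809i)·(-0.0861+0.0098i)  (+0.2048+0.5544i)·(+0.3715-0.0860i)
Y_2^-1(R⁻¹ n̂) = -0.021924+0.150227i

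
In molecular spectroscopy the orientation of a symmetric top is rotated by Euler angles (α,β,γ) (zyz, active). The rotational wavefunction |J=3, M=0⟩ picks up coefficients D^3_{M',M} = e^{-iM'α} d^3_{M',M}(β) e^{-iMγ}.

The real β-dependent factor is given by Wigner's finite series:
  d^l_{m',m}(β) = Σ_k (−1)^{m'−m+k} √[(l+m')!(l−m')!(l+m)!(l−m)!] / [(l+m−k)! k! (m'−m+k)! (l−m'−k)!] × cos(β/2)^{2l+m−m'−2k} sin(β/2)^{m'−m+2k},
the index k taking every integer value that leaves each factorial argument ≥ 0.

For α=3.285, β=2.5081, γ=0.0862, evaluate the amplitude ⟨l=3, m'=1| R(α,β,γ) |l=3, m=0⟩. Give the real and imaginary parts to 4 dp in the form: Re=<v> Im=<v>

Re=0.5703 Im=-0.0823

Split into d^3_{1,0}(β=2.5081) × two z-phases.
Half-angle: c=0.311476, s=0.950254. N=√(24·2·6·6)=41.569219
Admissible k: 0..2 (factorial args all ≥0)
  k=0: (−1)^1·41.5692/(12)·0.3115^5·0.9503^1 = -0.009651
  k=1: (−1)^2·41.5692/(4)·0.3115^3·0.9503^3 = +0.269467
  k=2: (−1)^3·41.5692/(12)·0.3115^1·0.9503^5 = -0.836015
d^3_{1,0}(2.5081) = -0.009651 +0.269467 -0.836015 = -0.576198
D = (-0.989735+0.142916i)·(-0.576198)·(+1.000000+0.000000i) = +0.570283-0.082348i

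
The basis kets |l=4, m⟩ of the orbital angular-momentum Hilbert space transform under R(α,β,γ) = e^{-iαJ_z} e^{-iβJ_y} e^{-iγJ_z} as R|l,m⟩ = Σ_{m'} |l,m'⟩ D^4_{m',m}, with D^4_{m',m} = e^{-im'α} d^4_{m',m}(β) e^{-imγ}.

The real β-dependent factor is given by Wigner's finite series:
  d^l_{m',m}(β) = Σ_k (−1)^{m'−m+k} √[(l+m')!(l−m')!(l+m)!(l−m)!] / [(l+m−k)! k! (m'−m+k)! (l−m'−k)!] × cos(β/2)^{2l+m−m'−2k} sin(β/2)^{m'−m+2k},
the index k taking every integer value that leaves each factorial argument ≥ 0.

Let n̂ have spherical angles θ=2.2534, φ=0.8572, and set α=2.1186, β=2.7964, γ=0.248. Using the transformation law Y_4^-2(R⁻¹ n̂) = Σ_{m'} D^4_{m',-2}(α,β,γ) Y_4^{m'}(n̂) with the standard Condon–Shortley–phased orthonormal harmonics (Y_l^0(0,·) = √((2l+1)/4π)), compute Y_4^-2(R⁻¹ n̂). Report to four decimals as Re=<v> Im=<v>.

Need the full column D^4_{m',-2} for m'=−4..4 at α=2.1186, β=2.7964, γ=0.248.
cos(β/2)=0.171741, sin(β/2)=0.985142
d^4_{-4,-2}: single k=2 term ⇒ +0.000132;  D = -0.000118+0.000058i
d^4_{-3,-2}: k∈[1..2] ⇒ +0.000016 -0.001603 = -0.001587;  D = -0.001337-0.000855i
d^4_{-2,-2}: k∈[0..2] ⇒ +0.000001 -0.000299 +0.012291 = +0.011993;  D = +0.000250-0.011990i
d^4_{-1,-2}: k∈[0..2] ⇒ -0.000018 +0.003030 -0.066471 = -0.063459;  D = +0.054849-0.031916i
d^4_{0,-2}: k∈[0..2] ⇒ +0.000236 -0.020729 +0.255777 = +0.235284;  D = +0.206931+0.111974i
d^4_{1,-2}: k∈[0..2] ⇒ -0.002020 +0.099706 -0.656148 = -0.558462;  D = +0.028917+0.557713i
d^4_{2,-2}: k∈[0..2] ⇒ +0.012291 -0.323535 +0.887138 = +0.575894;  D = -0.475434+0.324988i
d^4_{3,-2}: k∈[0..1] ⇒ -0.052759 +0.578668 = +0.525909;  D = +0.479473+0.216069i
d^4_{4,-2}: single k=0 term ⇒ +0.142665;  D = -0.017704-0.141563i
Y_4^{m'}(θ=2.2534,φ=0.8572) and Σ D·Y over m':
  (-0.0001+0.0001i)·(-0.1538+0.0454i)  (-0.0013-0.0009i)·(+0.3105+0.1990i)  (+0.0002-0.0120i)·(-0.0515-0.3559i)  (+0.0548-0.0319i)·(+0.0325-0.0376i)  (+0.2069+0.1120i)·(-0.3592+0.0000i)  (+0.0289+0.5577i)·(-0.0325-0.0376i)  (-0.4754+0.3250i)·(-0.0515+0.3559i)  (+0.4795+0.2161i)·(-0.3105+0.1990i)  (-0.0177-0.1416i)·(-0.1538-0.0454i)
Y_4^-2(R⁻¹ n̂) = -0.345070-0.197572i

Re=-0.3451 Im=-0.1976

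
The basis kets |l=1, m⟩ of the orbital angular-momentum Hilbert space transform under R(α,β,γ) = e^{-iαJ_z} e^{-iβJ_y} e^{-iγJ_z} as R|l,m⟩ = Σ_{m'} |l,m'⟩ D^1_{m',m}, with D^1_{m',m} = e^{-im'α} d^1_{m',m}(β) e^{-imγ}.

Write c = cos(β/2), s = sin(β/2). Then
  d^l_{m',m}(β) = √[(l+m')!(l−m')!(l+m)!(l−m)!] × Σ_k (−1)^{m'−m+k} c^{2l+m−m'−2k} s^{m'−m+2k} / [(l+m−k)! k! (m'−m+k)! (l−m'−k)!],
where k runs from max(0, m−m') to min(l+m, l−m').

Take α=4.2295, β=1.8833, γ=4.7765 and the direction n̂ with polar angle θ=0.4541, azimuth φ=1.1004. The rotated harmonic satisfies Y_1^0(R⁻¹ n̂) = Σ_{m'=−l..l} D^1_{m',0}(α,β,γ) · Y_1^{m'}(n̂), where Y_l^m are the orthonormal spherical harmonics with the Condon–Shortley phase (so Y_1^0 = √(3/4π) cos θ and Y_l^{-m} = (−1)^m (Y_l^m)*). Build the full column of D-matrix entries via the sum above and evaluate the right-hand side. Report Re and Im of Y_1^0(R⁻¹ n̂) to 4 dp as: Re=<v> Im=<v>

Re=-0.3389 Im=0.0000

Need the full column D^1_{m',0} for m'=−1..1 at α=4.2295, β=1.8833, γ=4.7765.
cos(β/2)=0.588455, sin(β/2)=0.808530
d^1_{-1,0}: single k=1 term ⇒ +0.672859;  D = -0.312435-0.595923i
d^1_{0,0}: k∈[0..1] ⇒ +0.346279 -0.653721 = -0.307442;  D = -0.307442+0.000000i
d^1_{1,0}: single k=0 term ⇒ -0.672859;  D = +0.312435-0.595923i
Y_1^{m'}(θ=0.4541,φ=1.1004) and Σ D·Y over m':
  (-0.3124-0.5959i)·(+0.0687-0.1351i)  (-0.3074+0.0000i)·(+0.4391+0.0000i)  (+0.3124-0.5959i)·(-0.0687-0.1351i)
Y_1^0(R⁻¹ n̂) = -0.338924+0.000000i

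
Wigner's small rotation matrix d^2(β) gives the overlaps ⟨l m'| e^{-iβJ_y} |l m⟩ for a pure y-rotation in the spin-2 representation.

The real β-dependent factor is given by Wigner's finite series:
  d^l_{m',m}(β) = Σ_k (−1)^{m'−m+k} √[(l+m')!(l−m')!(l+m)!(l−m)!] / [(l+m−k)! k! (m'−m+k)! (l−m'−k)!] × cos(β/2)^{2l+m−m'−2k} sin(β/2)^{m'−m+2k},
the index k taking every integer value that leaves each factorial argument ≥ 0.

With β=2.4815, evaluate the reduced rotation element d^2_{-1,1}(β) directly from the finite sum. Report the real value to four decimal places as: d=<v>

d=-0.5190

d^2_{-1,1}(β=2.4815) via Wigner's sum:
With c≡cos(β/2)=0.324087 and s≡sin(β/2)=0.946027, N=[1·6·6·1]^{1/2}=6.000000
The bounds max(0,m−m')=2 and min(l+m,l−m')=3 give 2 terms
  k=2: (−1)^0·6.0000/(2)·0.3241^2·0.9460^2 = +0.282002
  k=3: (−1)^1·6.0000/(6)·0.3241^0·0.9460^4 = -0.800967
d^2_{-1,1}(2.4815) = +0.282002 -0.800967 = -0.518966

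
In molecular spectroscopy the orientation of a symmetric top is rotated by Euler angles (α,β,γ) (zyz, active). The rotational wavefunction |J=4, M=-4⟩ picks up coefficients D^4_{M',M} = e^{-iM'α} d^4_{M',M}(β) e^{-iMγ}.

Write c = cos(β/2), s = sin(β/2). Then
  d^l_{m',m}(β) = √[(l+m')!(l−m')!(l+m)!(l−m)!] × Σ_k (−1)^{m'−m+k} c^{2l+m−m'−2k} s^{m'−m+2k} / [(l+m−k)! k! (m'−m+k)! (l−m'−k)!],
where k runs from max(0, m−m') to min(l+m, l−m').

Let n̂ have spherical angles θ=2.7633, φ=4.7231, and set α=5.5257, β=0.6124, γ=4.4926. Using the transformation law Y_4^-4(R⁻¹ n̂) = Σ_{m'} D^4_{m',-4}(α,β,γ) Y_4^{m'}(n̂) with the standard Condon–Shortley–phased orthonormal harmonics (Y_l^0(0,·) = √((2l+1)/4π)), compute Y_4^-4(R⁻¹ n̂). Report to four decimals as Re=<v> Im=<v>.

Re=0.1520 Im=0.0815

Need the full column D^4_{m',-4} for m'=−4..4 at α=5.5257, β=0.6124, γ=4.4926.
cos(β/2)=0.953486, sin(β/2)=0.301438
d^4_{-4,-4}: single k=0 term ⇒ +0.683147;  D = -0.491624+0.474337i
d^4_{-3,-4}: single k=0 term ⇒ -0.610861;  D = +0.610830-0.006120i
d^4_{-2,-4}: single k=0 term ⇒ +0.361293;  D = -0.264977-0.245601i
d^4_{-1,-4}: single k=0 term ⇒ -0.161532;  D = +0.010628+0.161182i
d^4_{0,-4}: single k=0 term ⇒ +0.057095;  D = +0.036415-0.043974i
d^4_{1,-4}: single k=0 term ⇒ -0.016144;  D = -0.016025+0.001959i
d^4_{2,-4}: single k=0 term ⇒ +0.003609;  D = +0.002904+0.002143i
d^4_{3,-4}: single k=0 term ⇒ -0.000610;  D = -0.000108-0.000600i
d^4_{4,-4}: single k=0 term ⇒ +0.000068;  D = -0.000037+0.000057i
Y_4^{m'}(θ=2.7633,φ=4.7231) and Σ D·Y over m':
  (-0.4916+0.4743i)·(+0.0082-0.0004i)  (+0.6108-0.0061i)·(+0.0019+0.0586i)  (-0.2650-0.2456i)·(-0.2302+0.0049i)  (+0.0106+0.1612i)·(-0.0053-0.4944i)  (+0.0364-0.0440i)·(+0.3380+0.0000i)  (-0.0160+0.0020i)·(+0.0053-0.4944i)  (+0.0029+0.0021i)·(-0.2302-0.0049i)  (-0.0001-0.0006i)·(-0.0019+0.0586i)  (-0.0000+0.0001i)·(+0.0082+0.0004i)
Y_4^-4(R⁻¹ n̂) = +0.152035+0.081513i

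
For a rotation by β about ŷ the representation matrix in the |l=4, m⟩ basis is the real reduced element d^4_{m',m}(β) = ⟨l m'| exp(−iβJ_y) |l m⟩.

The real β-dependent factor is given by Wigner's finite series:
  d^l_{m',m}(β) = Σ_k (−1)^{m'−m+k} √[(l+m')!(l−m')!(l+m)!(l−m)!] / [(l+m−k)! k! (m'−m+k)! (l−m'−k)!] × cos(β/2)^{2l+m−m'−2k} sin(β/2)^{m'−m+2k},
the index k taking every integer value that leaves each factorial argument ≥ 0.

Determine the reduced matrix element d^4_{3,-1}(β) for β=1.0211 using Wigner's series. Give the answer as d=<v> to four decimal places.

d=0.3548

d^4_{3,-1}(β=1.0211) via Wigner's sum:
c=cos(1.0211/2)=0.872476, s=sin(1.0211/2)=0.488657; N=√[5040·1·6·120]=1904.940944
k: max(0,(-1)−(3))=0 … min(4+(-1),4−(3))=1
  k=0: (−1)^4·1904.9409/(144)·0.8725^4·0.4887^4 = +0.437069
  k=1: (−1)^5·1904.9409/(240)·0.8725^2·0.4887^6 = -0.082263
d^4_{3,-1}(1.0211) = +0.437069 -0.082263 = +0.354806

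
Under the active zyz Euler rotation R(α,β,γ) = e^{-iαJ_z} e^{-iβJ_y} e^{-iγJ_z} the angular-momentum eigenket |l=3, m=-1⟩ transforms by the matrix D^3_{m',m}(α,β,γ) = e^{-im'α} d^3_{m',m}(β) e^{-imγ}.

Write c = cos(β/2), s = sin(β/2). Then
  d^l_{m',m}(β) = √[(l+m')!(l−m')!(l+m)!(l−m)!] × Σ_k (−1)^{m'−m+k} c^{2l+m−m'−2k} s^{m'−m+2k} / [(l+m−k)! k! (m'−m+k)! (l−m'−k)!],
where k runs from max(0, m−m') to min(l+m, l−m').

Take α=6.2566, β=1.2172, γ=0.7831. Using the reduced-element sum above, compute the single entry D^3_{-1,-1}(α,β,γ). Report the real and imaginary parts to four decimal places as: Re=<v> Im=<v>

Split into d^3_{-1,-1}(β=1.2172) × two z-phases.
With c≡cos(β/2)=0.820449 and s≡sin(β/2)=0.571719, N=[2·24·2·24]^{1/2}=48.000000
Admissible k: 0..2 (factorial args all ≥0)
  k=0: (−1)^0·48.0000/(48)·0.8204^6·0.5717^0 = +0.305007
  k=1: (−1)^1·48.0000/(6)·0.8204^4·0.5717^2 = -1.184848
  k=2: (−1)^2·48.0000/(8)·0.8204^2·0.5717^4 = +0.431506
d^3_{-1,-1}(1.2172) = +0.305007 -1.184848 +0.431506 = -0.448335
Phases: e^{-i·(-1)·6.2566}=+0.999647-0.026582i, e^{-i·(-1)·0.7831}=+0.708730+0.705480i ⇒ D=-0.326044-0.307733i

Re=-0.3260 Im=-0.3077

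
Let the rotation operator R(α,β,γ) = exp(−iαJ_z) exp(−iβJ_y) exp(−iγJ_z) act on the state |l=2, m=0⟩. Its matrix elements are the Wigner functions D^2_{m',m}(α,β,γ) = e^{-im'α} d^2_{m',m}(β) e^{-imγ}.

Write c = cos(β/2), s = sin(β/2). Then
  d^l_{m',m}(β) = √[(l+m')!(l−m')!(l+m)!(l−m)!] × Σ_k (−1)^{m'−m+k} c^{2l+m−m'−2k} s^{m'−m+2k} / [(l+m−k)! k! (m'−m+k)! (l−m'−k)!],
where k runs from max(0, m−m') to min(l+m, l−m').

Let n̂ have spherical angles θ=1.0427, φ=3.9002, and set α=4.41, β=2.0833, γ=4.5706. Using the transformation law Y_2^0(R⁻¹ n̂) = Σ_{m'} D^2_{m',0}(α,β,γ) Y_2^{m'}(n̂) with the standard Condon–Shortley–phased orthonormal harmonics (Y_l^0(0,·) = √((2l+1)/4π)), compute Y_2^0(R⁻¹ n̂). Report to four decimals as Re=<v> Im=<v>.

Re=-0.1564 Im=0.0000

Need the full column D^2_{m',0} for m'=−2..2 at α=4.41, β=2.0833, γ=4.5706.
cos(β/2)=0.504797, sin(β/2)=0.863238
d^2_{-2,0}: single k=2 term ⇒ +0.465125;  D = -0.382625+0.264461i
d^2_{-1,0}: k∈[1..2] ⇒ +0.271992 -0.795397 = -0.523406;  D = +0.155871+0.499658i
d^2_{0,0}: k∈[0..2] ⇒ +0.064933 -0.759546 +0.555294 = -0.139319;  D = -0.139319+0.000000i
d^2_{1,0}: k∈[0..1] ⇒ -0.271992 +0.795397 = +0.523406;  D = -0.155871+0.499658i
d^2_{2,0}: single k=0 term ⇒ +0.465125;  D = -0.382625-0.264461i
Y_2^{m'}(θ=1.0427,φ=3.9002) and Σ D·Y over m':
  (-0.3826+0.2645i)·(+0.0154-0.2878i)  (+0.1559+0.4997i)·(-0.2440+0.2313i)  (-0.1393+0.0000i)·(-0.0752+0.0000i)  (-0.1559+0.4997i)·(+0.2440+0.2313i)  (-0.3826-0.2645i)·(+0.0154+0.2878i)
Y_2^0(R⁻¹ n̂) = -0.156356+0.000000i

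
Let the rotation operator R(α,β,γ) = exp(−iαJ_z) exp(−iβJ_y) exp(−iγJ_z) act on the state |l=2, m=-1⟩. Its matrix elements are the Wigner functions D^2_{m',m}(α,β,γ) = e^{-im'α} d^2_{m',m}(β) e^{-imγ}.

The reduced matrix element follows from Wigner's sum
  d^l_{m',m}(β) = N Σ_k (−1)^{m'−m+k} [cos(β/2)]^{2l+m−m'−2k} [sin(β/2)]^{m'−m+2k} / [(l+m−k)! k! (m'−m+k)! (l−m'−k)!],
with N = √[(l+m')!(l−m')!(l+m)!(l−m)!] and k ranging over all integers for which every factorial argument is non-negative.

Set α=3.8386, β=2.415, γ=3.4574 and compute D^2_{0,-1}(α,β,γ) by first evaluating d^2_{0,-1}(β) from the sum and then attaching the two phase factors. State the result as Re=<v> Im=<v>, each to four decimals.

Split into d^2_{0,-1}(β=2.415) × two z-phases.
With c≡cos(β/2)=0.355357 and s≡sin(β/2)=0.934731, N=[2·2·1·6]^{1/2}=4.898979
k: max(0,(-1)−(0))=0 … min(2+(-1),2−(0))=1
  k=0: (−1)^1·4.8990/(2)·0.3554^3·0.9347^1 = -0.102744
  k=1: (−1)^2·4.8990/(2)·0.3554^1·0.9347^3 = +0.710886
d^2_{0,-1}(2.415) = -0.102744 +0.710886 = +0.608142
Attach z-rotation phases: D = e^{-i(0)(3.8386)}·(+0.608142)·e^{-i(-1)(3.4574)} = -0.578067-0.188879i

Re=-0.5781 Im=-0.1889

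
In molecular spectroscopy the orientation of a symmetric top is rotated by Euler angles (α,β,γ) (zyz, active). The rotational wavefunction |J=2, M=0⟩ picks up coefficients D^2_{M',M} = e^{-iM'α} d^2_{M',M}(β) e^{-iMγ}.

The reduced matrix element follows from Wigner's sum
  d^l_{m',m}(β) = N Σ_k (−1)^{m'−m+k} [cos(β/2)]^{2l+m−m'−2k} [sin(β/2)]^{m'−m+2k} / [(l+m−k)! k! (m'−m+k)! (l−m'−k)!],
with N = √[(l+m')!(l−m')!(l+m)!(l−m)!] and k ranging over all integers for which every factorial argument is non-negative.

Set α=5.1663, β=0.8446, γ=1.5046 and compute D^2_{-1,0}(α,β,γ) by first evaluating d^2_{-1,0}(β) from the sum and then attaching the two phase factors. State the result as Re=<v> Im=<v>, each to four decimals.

Re=0.2666 Im=-0.5465

D^2_{-1,0}(5.1663,0.8446,1.5046) = e^{-i·-1·5.1663}·d^2_{-1,0}(0.8446)·e^{-i·0·1.5046}. Compute d first:
With c≡cos(β/2)=0.912149 and s≡sin(β/2)=0.409859, N=[1·6·2·2]^{1/2}=4.898979
The bounds max(0,m−m')=1 and min(l+m,l−m')=2 give 2 terms
  k=1: (−1)^0·4.8990/(2)·0.9121^3·0.4099^1 = +0.761917
  k=2: (−1)^1·4.8990/(2)·0.9121^1·0.4099^3 = -0.153832
d^2_{-1,0}(0.8446) = +0.761917 -0.153832 = +0.608085
Phases: e^{-i·(-1)·5.1663}=+0.438484-0.898739i, e^{-i·(0)·1.5046}=+1.000000+0.000000i ⇒ D=+0.266635-0.546510i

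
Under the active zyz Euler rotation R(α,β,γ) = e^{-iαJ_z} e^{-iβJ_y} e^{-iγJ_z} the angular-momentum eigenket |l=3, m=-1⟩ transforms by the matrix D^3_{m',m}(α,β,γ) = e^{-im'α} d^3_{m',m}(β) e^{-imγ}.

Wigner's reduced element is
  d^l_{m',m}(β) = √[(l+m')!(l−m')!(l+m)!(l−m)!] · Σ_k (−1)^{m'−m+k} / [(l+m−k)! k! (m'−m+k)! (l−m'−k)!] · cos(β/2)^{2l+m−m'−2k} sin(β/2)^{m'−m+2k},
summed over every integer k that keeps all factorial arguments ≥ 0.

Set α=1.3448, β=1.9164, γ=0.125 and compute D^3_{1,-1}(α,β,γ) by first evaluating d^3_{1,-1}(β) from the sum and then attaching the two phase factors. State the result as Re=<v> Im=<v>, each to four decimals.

Re=-0.1534 Im=0.4190

First d^3_{1,-1}(β=1.9164), then the phase factors e^{-i(1)α} and e^{-i(-1)γ}:
With c≡cos(β/2)=0.574994 and s≡sin(β/2)=0.818158, N=[24·2·2·24]^{1/2}=48.000000
The bounds max(0,m−m')=0 and min(l+m,l−m')=2 give 3 terms
  k=0: (−1)^2·48.0000/(8)·0.5750^4·0.8182^2 = +0.439013
  k=1: (−1)^3·48.0000/(6)·0.5750^2·0.8182^4 = -1.185126
  k=2: (−1)^4·48.0000/(48)·0.5750^0·0.8182^6 = +0.299932
d^3_{1,-1}(1.9164) = +0.439013 -1.185126 +0.299932 = -0.446181
Attach z-rotation phases: D = e^{-i(1)(1.3448)}·(-0.446181)·e^{-i(-1)(0.125)} = -0.153412+0.418977i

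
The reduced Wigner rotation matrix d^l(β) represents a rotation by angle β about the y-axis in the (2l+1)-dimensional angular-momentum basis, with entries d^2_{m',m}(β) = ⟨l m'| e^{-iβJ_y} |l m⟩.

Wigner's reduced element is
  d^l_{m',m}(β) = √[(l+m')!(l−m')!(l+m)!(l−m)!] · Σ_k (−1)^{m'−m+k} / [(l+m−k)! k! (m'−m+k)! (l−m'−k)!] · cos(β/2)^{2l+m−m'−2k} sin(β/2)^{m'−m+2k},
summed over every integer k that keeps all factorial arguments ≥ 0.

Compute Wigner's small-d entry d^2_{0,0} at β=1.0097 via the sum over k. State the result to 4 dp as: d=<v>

d=-0.0753

d^2_{0,0}(β=1.0097) via Wigner's sum:
Half-angle: c=0.875247, s=0.483676. N=√(2·2·2·2)=4.000000
The bounds max(0,m−m')=0 and min(l+m,l−m')=2 give 3 terms
  k=0: (−1)^0·4.0000/(4)·0.8752^4·0.4837^0 = +0.586844
  k=1: (−1)^1·4.0000/(1)·0.8752^2·0.4837^2 = -0.716854
  k=2: (−1)^2·4.0000/(4)·0.8752^0·0.4837^4 = +0.054729
d^2_{0,0}(1.0097) = +0.586844 -0.716854 +0.054729 = -0.075281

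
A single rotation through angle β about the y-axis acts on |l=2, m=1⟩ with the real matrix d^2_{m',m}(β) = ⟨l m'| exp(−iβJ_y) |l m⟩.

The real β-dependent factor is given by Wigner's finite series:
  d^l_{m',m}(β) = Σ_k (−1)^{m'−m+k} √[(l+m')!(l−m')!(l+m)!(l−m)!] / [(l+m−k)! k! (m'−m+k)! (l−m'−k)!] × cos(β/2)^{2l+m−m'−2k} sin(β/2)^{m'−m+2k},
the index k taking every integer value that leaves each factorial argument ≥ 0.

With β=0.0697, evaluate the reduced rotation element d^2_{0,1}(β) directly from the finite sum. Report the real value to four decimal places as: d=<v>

d=0.0851

d^2_{0,1}(β=0.0697) via Wigner's sum:
With c≡cos(β/2)=0.999393 and s≡sin(β/2)=0.034843, N=[2·2·6·1]^{1/2}=4.898979
Admissible k: 1..2 (factorial args all ≥0)
  k=1: (−1)^0·4.8990/(2)·0.9994^3·0.0348^1 = +0.085192
  k=2: (−1)^1·4.8990/(2)·0.9994^1·0.0348^3 = -0.000104
d^2_{0,1}(0.0697) = +0.085192 -0.000104 = +0.085089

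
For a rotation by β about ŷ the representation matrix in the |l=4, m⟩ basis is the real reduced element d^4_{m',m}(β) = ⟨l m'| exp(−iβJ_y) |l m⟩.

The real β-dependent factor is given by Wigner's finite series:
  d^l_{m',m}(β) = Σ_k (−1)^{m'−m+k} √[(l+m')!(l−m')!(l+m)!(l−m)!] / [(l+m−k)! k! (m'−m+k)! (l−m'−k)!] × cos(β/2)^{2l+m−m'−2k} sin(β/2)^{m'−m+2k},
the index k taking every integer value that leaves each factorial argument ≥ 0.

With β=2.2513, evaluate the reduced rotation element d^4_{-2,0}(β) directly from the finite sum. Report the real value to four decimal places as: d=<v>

d=0.4229

d^4_{-2,0}(β=2.2513) via Wigner's sum:
c=cos(2.2513/2)=0.430590, s=sin(2.2513/2)=0.902548; N=√[2·720·24·24]=910.735966
k: max(0,(0)−(-2))=2 … min(4+(0),4−(-2))=4
  k=2: (−1)^0·910.7360/(96)·0.4306^6·0.9025^2 = +0.049254
  k=3: (−1)^1·910.7360/(36)·0.4306^4·0.9025^4 = -0.577067
  k=4: (−1)^2·910.7360/(96)·0.4306^2·0.9025^6 = +0.950758
d^4_{-2,0}(2.2513) = +0.049254 -0.577067 +0.950758 = +0.422945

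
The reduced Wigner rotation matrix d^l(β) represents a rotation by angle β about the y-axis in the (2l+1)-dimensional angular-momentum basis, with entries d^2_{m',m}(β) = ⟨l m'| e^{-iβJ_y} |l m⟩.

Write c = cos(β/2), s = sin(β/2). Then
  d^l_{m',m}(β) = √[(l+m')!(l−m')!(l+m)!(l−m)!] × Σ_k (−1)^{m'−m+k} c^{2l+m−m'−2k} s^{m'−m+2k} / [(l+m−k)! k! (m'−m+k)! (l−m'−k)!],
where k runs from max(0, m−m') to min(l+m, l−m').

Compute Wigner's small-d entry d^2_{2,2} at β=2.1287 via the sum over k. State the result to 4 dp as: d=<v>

d^2_{2,2}(β=2.1287) via Wigner's sum:
c=cos(2.1287/2)=0.485073, s=sin(2.1287/2)=0.874474; N=√[24·1·24·1]=24.000000
k: max(0,(2)−(2))=0 … min(2+(2),2−(2))=0
  k=0: (−1)^0·24.0000/(24)·0.4851^4·0.8745^0 = +0.055364
d^2_{2,2}(2.1287) = +0.055364

d=0.0554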